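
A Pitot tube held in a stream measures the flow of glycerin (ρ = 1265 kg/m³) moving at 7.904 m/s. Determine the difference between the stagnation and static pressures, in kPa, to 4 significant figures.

At the stagnation point the flow is brought to rest, so Bernoulli gives P_stag − P_static = ½ρv².
ΔP = ½·1265·7.904² = 39510 Pa.

ΔP ≈ 39.51 kPa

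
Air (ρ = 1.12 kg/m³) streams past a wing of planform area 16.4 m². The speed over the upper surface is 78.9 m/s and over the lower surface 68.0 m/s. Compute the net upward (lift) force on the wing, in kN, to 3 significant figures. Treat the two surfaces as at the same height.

From P + ½ρv² = const at equal height, P_low − P_up = ½ρ(v_up² − v_low²).
ΔP = ½·1.12·(78.9² − 68.0²) = 897 Pa.
Lift = ΔP · A = 897 × 16.4 = 14700 N.

F ≈ 14.7 kN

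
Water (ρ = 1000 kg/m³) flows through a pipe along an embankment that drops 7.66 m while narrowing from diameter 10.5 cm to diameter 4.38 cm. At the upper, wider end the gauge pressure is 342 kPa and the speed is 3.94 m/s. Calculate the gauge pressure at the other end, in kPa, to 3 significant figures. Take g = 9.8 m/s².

By continuity, v₂ = v₁·A₁/A₂ = 3.94·(86.6/15.1) = 22.6 m/s.
Applying Bernoulli between the two ends and solving for P₂: P₂ = P₁ + ½ρ(v₁² − v₂²) − ρgΔh.
P₂ = 342000 + ½·1000·(3.94² − 22.6²) − 1000·9.8·(−7.66) = 342000 + (-249000) − (-75100) = 168000 Pa.

P₂ ≈ 168 kPa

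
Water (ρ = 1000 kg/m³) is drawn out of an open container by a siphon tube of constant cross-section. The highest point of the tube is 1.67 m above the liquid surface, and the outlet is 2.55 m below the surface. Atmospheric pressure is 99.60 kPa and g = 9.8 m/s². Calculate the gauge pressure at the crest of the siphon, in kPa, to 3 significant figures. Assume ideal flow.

P_gauge ≈ -41.4 kPa

The outlet speed comes from Torricelli: v = √(2g·2.55) = 7.07 m/s.
The bore is uniform, so the speed at the crest is the same v. Bernoulli surface→crest: P_atm = P_top + ½ρv² + ρg·h_top.
P_top = 99600 − ½·1000·7.07² − 1000·9.8·1.67 = 58200 Pa. So P_gauge = P_top − P_atm = -41400 Pa.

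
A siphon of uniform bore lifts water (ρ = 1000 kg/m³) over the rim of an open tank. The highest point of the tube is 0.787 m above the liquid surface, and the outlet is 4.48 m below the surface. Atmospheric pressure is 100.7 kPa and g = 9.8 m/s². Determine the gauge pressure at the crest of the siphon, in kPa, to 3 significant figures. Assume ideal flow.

The outlet speed comes from Torricelli: v = √(2g·4.48) = 9.37 m/s.
The bore is uniform, so the speed at the crest is the same v. Bernoulli surface→crest: P_atm = P_top + ½ρv² + ρg·h_top.
P_top = 100700 − ½·1000·9.37² − 1000·9.8·0.787 = 49100 Pa. So P_gauge = P_top − P_atm = -51600 Pa.

P_gauge = -51.6 kPa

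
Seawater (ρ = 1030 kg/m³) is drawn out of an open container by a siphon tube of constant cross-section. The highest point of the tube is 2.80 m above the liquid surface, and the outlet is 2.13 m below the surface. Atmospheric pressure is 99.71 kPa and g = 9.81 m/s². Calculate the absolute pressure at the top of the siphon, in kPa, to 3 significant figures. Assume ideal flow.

49.9 kPa

The outlet speed comes from Torricelli: v = √(2g·2.13) = 6.46 m/s.
With constant cross-section the crest speed equals v; applying Bernoulli from the surface up to the crest, P_top = P_atm − ½ρv² − ρg·h_top.
P_top = 99710 − ½·1030·6.46² − 1030·9.81·2.80 = 49900 Pa.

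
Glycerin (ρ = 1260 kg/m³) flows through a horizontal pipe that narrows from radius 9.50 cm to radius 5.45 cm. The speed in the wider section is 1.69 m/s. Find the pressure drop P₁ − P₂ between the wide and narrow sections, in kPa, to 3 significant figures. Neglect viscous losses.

Mass conservation (A₁v₁ = A₂v₂) gives v₂ = 1.69 × 284/93.3 = 5.14 m/s.
Bernoulli (h₁ = h₂): P₁ − P₂ = ½ρ(v₂² − v₁²).
P₁ − P₂ = ½·1260·(5.14² − 1.69²) = ½·1260·23.5 = 14800 Pa.

14.8 kPa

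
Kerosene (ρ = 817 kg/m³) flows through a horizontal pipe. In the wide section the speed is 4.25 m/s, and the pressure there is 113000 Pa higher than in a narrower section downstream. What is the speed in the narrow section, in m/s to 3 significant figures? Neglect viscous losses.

v₂ ≈ 17.2 m/s

With h₁ = h₂, rearranging Bernoulli gives v₂ = √(v₁² + 2ΔP/ρ).
v₂ = √(4.25² + 2·113000/817) = √(18.1 + 277) = 17.2 m/s.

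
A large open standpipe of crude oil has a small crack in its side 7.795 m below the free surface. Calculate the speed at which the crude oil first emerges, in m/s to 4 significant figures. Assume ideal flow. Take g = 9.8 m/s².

v ≈ 12.36 m/s

Bernoulli from surface to hole (P equal, v_surface ≈ 0): v = √(2gh) = √(2×9.8×7.795) = 12.36 m/s.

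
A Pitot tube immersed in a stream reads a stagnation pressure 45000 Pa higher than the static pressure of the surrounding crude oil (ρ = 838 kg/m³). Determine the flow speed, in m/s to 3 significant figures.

v ≈ 10.4 m/s

Bernoulli between the free stream and the stagnation point: ½ρv² = P_stag − P_static.
v = √(2ΔP/ρ) = √(2·45000/838) = 10.4 m/s.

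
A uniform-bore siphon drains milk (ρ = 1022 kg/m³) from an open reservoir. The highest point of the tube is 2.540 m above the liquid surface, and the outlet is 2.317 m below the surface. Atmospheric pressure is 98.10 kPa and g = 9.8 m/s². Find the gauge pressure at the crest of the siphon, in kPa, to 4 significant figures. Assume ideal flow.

P_gauge = -48.65 kPa

Bernoulli surface→outlet gives ½v² = g·h_out, so v = √(2·9.8·2.317) = 6.739 m/s.
The bore is uniform, so the speed at the crest is the same v. Bernoulli surface→crest: P_atm = P_top + ½ρv² + ρg·h_top.
P_top = 98100 − ½·1022·6.739² − 1022·9.8·2.540 = 49450 Pa. So P_gauge = P_top − P_atm = -48650 Pa.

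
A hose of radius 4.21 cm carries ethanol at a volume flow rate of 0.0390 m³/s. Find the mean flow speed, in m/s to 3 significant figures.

v ≈ 7.00 m/s

Q = 0.0390 m³/s = 0.0390 m³/s.
v = Q/A = 0.0390 / 0.00557 = 7.00 m/s.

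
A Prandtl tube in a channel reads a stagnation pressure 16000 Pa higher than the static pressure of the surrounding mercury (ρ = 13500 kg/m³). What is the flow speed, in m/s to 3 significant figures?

At the stagnation point the flow is brought to rest, so Bernoulli gives P_stag − P_static = ½ρv².
v = √(2ΔP/ρ) = √(2·16000/13500) = 1.54 m/s.

v = 1.54 m/s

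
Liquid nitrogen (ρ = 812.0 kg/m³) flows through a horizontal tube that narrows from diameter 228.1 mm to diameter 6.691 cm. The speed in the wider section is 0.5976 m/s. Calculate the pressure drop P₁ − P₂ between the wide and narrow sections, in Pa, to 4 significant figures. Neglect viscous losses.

ΔP = 19440 Pa

Continuity gives A₁v₁ = A₂v₂, so v₂ = (408.6 cm²)/(35.16 cm²) × 0.5976 m/s = 6.945 m/s.
Bernoulli (h₁ = h₂): P₁ − P₂ = ½ρ(v₂² − v₁²).
P₁ − P₂ = ½·812.0·(6.945² − 0.5976²) = ½·812.0·47.88 = 19440 Pa.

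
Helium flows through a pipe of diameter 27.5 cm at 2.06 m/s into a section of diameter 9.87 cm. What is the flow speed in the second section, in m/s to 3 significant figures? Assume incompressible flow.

v₂ ≈ 16.0 m/s

By continuity, v₂ = v₁·A₁/A₂ = 2.06·(594/76.5) = 16.0 m/s.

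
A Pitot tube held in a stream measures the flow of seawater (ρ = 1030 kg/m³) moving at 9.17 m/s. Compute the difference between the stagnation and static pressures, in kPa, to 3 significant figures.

Bernoulli between the free stream and the stagnation point: ½ρv² = P_stag − P_static.
ΔP = ½·1030·9.17² = 43300 Pa.

ΔP ≈ 43.3 kPa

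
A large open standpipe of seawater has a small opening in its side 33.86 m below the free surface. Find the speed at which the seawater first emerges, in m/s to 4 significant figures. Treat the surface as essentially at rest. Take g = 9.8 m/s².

The surface is effectively still and both ends are open, so ½v² = gh and v = √(2·9.8·33.86) = 25.76 m/s.

v ≈ 25.76 m/s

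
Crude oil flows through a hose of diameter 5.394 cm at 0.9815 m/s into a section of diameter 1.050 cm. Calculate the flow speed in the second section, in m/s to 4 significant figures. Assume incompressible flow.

25.90 m/s

By continuity, v₂ = v₁·A₁/A₂ = 0.9815·(22.85/0.8659) = 25.90 m/s.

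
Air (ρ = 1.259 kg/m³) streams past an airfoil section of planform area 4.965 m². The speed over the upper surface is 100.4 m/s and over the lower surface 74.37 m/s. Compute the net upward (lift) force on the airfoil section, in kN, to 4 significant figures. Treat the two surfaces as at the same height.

14.22 kN

With equal heights on the two surfaces, Bernoulli gives P_lower − P_upper = ½ρ(v_upper² − v_lower²).
ΔP = ½·1.259·(100.4² − 74.37²) = 2864 Pa.
Lift = ΔP · A = 2864 × 4.965 = 14220 N.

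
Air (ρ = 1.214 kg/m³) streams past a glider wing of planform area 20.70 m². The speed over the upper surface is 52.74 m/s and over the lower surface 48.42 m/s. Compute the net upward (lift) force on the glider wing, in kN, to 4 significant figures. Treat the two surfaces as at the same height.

F ≈ 5.491 kN

The faster flow above has the lower pressure; Bernoulli (same height) gives ΔP = ½ρ(v_up² − v_low²).
ΔP = ½·1.214·(52.74² − 48.42²) = 265.3 Pa.
Lift = ΔP · A = 265.3 × 20.70 = 5491 N.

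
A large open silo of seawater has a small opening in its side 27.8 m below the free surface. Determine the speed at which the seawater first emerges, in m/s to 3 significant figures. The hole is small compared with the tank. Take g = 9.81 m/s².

The surface is effectively still and both ends are open, so ½v² = gh and v = √(2·9.81·27.8) = 23.4 m/s.

v = 23.4 m/s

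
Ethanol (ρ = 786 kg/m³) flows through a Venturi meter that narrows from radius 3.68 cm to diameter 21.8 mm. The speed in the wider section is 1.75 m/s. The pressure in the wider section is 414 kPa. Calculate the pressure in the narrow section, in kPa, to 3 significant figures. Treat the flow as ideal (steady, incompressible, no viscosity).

P₂ ≈ 259 kPa

Continuity gives A₁v₁ = A₂v₂, so v₂ = (42.5 cm²)/(3.73 cm²) × 1.75 m/s = 19.9 m/s.
Bernoulli (h₁ = h₂): P₁ − P₂ = ½ρ(v₂² − v₁²).
P₂ = P₁ − ½ρ(v₂² − v₁²) = 414000 − ½·786·(19.9² − 1.75²) = 414000 − 155000 = 259000 Pa.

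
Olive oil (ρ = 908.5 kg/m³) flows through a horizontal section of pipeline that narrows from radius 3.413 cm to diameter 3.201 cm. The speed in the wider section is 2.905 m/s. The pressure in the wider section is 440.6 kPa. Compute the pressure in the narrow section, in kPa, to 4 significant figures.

365.2 kPa

The volume flow rate is constant, so v₂ = (A₁/A₂)v₁ = (36.60/8.048)·2.905 = 13.21 m/s.
Along the horizontal streamline, P + ½ρv² is constant.
P₂ = P₁ − ½ρ(v₂² − v₁²) = 440600 − ½·908.5·(13.21² − 2.905²) = 440600 − 75440 = 365200 Pa.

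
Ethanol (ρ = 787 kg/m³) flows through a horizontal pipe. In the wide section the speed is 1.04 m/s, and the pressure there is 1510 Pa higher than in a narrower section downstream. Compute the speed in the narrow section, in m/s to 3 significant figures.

With h₁ = h₂, rearranging Bernoulli gives v₂ = √(v₁² + 2ΔP/ρ).
v₂ = √(1.04² + 2·1510/787) = √(1.08 + 3.84) = 2.22 m/s.

v₂ = 2.22 m/s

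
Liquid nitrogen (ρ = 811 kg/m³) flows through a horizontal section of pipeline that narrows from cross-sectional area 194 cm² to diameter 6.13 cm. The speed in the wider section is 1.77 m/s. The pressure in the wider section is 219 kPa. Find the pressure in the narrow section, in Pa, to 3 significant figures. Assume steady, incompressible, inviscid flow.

165000 Pa

Continuity gives A₁v₁ = A₂v₂, so v₂ = (194 cm²)/(29.5 cm²) × 1.77 m/s = 11.6 m/s.
With no height change, Bernoulli's equation is P₁ + ½ρv₁² = P₂ + ½ρv₂².
P₂ = P₁ − ½ρ(v₂² − v₁²) = 219000 − ½·811·(11.6² − 1.77²) = 219000 − 53600 = 165000 Pa.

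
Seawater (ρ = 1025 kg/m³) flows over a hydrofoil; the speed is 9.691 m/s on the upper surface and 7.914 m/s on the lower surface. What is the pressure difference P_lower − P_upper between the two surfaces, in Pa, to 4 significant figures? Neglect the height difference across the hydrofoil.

ΔP = 16030 Pa

With negligible Δh, P + ½ρv² is constant, so P_low − P_up = ½ρ(v_up² − v_low²).
ΔP = ½·1025·(9.691² − 7.914²) = 16030 Pa.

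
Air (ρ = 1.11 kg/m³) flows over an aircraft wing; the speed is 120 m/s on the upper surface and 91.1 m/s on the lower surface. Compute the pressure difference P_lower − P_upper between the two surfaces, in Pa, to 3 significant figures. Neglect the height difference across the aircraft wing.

The pressure is lower where the speed is higher: ΔP = ½ρ(v_up² − v_low²).
ΔP = ½·1.11·(120² − 91.1²) = 3390 Pa.

ΔP ≈ 3390 Pa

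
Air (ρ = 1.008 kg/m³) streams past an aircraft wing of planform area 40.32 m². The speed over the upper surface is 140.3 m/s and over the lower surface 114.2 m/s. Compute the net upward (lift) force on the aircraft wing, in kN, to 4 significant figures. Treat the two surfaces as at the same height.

F = 135.0 kN

The faster flow above has the lower pressure; Bernoulli (same height) gives ΔP = ½ρ(v_up² − v_low²).
ΔP = ½·1.008·(140.3² − 114.2²) = 3348 Pa.
Lift = ΔP · A = 3348 × 40.32 = 135000 N.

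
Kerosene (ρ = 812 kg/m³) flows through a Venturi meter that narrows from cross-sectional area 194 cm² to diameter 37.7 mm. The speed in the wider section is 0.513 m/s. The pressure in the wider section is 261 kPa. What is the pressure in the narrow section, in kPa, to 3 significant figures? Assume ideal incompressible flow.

229 kPa

Mass conservation (A₁v₁ = A₂v₂) gives v₂ = 0.513 × 194/11.2 = 8.92 m/s.
Bernoulli (h₁ = h₂): P₁ − P₂ = ½ρ(v₂² − v₁²).
P₂ = P₁ − ½ρ(v₂² − v₁²) = 261000 − ½·812·(8.92² − 0.513²) = 261000 − 32200 = 229000 Pa.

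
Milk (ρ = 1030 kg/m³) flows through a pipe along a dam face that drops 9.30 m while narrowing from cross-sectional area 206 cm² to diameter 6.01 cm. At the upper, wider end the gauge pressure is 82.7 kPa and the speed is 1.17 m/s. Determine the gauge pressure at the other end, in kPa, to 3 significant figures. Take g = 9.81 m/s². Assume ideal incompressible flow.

Mass conservation (A₁v₁ = A₂v₂) gives v₂ = 1.17 × 206/28.4 = 8.50 m/s.
Bernoulli: P₁ + ½ρv₁² + ρg h₁ = P₂ + ½ρv₂² + ρg h₂, so P₂ = P₁ + ½ρ(v₁² − v₂²) − ρg(h₂ − h₁).
P₂ = 82700 + ½·1030·(1.17² − 8.50²) − 1030·9.81·(−9.30) = 82700 + (-36500) − (-94000) = 140000 Pa.

140 kPa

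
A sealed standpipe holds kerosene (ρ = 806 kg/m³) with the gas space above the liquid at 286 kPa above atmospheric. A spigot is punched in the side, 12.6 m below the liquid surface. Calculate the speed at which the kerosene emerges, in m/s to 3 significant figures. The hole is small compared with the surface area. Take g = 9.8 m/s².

v ≈ 30.9 m/s

Take point 1 at the surface (v₁ ≈ 0) and point 2 at the hole (at atmospheric pressure). Bernoulli: P₁ + ρg h = P_atm + ½ρv₂².
With P₁ − P_atm = 286000 Pa, v₂ = √(2gh + 2ΔP/ρ) = √(2·9.8·12.6 + 2·286000/806) = 30.9 m/s.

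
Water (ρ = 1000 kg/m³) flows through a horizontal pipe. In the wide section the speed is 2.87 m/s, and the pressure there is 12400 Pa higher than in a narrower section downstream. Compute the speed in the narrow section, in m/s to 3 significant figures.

Along the level pipe P + ½ρv² is conserved, hence v₂² = v₁² + 2(P₁ − P₂)/ρ.
v₂ = √(2.87² + 2·12400/1000) = √(8.24 + 24.8) = 5.75 m/s.

v₂ = 5.75 m/s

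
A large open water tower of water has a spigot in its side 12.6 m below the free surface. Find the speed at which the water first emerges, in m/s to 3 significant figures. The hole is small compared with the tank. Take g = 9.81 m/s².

15.7 m/s

The surface is effectively still and both ends are open, so ½v² = gh and v = √(2·9.81·12.6) = 15.7 m/s.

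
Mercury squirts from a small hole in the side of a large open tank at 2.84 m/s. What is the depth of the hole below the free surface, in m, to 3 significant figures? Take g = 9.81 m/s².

Torricelli: v = √(2gh), so h = v²/(2g).
h = 2.84²/(2·9.81) = 8.07/19.62 = 0.411 m.

h = 0.411 m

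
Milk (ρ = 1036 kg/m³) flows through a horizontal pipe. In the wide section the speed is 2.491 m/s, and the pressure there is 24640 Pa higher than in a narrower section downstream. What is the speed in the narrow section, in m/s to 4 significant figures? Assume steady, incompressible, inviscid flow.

v₂ ≈ 7.333 m/s

Horizontal Bernoulli: P₁ + ½ρv₁² = P₂ + ½ρv₂², so v₂² = v₁² + 2(P₁ − P₂)/ρ.
v₂ = √(2.491² + 2·24640/1036) = √(6.205 + 47.57) = 7.333 m/s.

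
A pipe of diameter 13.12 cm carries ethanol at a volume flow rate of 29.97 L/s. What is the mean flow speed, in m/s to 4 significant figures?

Q = 29.97 L/s = 0.02997 m³/s.
v = Q/A = 0.02997 / 0.01352 = 2.217 m/s.

v ≈ 2.217 m/s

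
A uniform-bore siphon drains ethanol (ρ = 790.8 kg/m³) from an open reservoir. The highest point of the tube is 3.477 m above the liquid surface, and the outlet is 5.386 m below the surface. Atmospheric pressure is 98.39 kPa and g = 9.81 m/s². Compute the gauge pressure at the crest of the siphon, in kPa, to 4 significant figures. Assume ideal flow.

From the surface to the outlet (both open to atmosphere, surface at rest): v = √(2g·h_out) = √(2·9.81·5.386) = 10.28 m/s.
Continuity keeps v the same throughout the tube; from surface to crest, P_atm + 0 = P_top + ½ρv² + ρg·h_top.
P_top = 98390 − ½·790.8·10.28² − 790.8·9.81·3.477 = 29630 Pa. So P_gauge = P_top − P_atm = -68760 Pa.

P_gauge ≈ -68.76 kPa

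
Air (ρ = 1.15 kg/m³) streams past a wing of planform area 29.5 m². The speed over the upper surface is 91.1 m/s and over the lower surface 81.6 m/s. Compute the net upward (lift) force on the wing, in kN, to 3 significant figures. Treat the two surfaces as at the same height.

F ≈ 27.8 kN

From P + ½ρv² = const at equal height, P_low − P_up = ½ρ(v_up² − v_low²).
ΔP = ½·1.15·(91.1² − 81.6²) = 943 Pa.
Lift = ΔP · A = 943 × 29.5 = 27800 N.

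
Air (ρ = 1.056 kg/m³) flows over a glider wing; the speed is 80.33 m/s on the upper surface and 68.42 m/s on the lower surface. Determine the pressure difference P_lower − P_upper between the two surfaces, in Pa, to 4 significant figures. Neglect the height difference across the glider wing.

935.4 Pa

With negligible Δh, P + ½ρv² is constant, so P_low − P_up = ½ρ(v_up² − v_low²).
ΔP = ½·1.056·(80.33² − 68.42²) = 935.4 Pa.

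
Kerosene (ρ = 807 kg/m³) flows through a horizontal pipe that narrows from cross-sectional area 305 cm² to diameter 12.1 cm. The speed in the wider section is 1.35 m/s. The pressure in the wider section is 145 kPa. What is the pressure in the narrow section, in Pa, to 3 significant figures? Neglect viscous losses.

P₂ = 141000 Pa

By continuity, v₂ = v₁·A₁/A₂ = 1.35·(305/115) = 3.58 m/s.
With no height change, Bernoulli's equation is P₁ + ½ρv₁² = P₂ + ½ρv₂².
P₂ = P₁ − ½ρ(v₂² − v₁²) = 145000 − ½·807·(3.58² − 1.35²) = 145000 − 4440 = 141000 Pa.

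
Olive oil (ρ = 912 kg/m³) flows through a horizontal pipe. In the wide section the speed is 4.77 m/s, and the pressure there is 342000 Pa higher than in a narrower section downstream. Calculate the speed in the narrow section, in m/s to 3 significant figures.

v₂ ≈ 27.8 m/s

Along the level pipe P + ½ρv² is conserved, hence v₂² = v₁² + 2(P₁ − P₂)/ρ.
v₂ = √(4.77² + 2·342000/912) = √(22.8 + 750) = 27.8 m/s.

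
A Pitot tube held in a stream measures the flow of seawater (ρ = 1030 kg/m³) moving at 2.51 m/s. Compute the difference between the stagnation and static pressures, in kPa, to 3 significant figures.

ΔP = 3.24 kPa

Bernoulli between the free stream and the stagnation point: ½ρv² = P_stag − P_static.
ΔP = ½·1030·2.51² = 3240 Pa.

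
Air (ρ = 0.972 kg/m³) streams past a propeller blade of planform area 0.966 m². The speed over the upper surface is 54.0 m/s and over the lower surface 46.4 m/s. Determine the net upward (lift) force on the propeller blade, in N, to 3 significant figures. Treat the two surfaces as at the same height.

The faster flow above has the lower pressure; Bernoulli (same height) gives ΔP = ½ρ(v_up² − v_low²).
ΔP = ½·0.972·(54.0² − 46.4²) = 371 Pa.
Lift = ΔP · A = 371 × 0.966 = 358 N.

F ≈ 358 N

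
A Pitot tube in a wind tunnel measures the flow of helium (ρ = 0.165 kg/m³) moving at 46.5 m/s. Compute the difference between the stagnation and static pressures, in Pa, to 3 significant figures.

ΔP ≈ 178 Pa

At the stagnation point the flow is brought to rest, so Bernoulli gives P_stag − P_static = ½ρv².
ΔP = ½·0.165·46.5² = 178 Pa.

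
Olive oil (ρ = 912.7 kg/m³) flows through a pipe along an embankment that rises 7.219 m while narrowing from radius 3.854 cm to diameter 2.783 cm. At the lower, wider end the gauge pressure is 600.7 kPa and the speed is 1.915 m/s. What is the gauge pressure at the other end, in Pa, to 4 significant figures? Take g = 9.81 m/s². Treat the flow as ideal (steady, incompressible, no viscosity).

The volume flow rate is constant, so v₂ = (A₁/A₂)v₁ = (46.66/6.083)·1.915 = 14.69 m/s.
Bernoulli: P₁ + ½ρv₁² + ρg h₁ = P₂ + ½ρv₂² + ρg h₂, so P₂ = P₁ + ½ρ(v₁² − v₂²) − ρg(h₂ − h₁).
P₂ = 600700 + ½·912.7·(1.915² − 14.69²) − 912.7·9.81·(+7.219) = 600700 + (-96810) − (64640) = 439300 Pa.

P₂ ≈ 439300 Pa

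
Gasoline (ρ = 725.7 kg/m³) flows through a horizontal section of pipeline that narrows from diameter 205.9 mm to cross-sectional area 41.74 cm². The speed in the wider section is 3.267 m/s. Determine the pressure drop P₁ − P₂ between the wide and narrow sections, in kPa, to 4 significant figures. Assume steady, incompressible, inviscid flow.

ΔP ≈ 242.6 kPa

Continuity gives A₁v₁ = A₂v₂, so v₂ = (333.0 cm²)/(41.74 cm²) × 3.267 m/s = 26.06 m/s.
Bernoulli (h₁ = h₂): P₁ − P₂ = ½ρ(v₂² − v₁²).
P₁ − P₂ = ½·725.7·(26.06² − 3.267²) = ½·725.7·668.5 = 242600 Pa.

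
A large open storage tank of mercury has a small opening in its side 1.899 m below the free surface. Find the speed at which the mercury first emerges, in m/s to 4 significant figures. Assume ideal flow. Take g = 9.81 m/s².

v = 6.104 m/s

The surface is effectively still and both ends are open, so ½v² = gh and v = √(2·9.81·1.899) = 6.104 m/s.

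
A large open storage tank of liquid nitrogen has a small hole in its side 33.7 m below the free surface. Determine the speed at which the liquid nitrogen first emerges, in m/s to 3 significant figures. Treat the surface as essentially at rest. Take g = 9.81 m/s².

The surface is effectively still and both ends are open, so ½v² = gh and v = √(2·9.81·33.7) = 25.7 m/s.

25.7 m/s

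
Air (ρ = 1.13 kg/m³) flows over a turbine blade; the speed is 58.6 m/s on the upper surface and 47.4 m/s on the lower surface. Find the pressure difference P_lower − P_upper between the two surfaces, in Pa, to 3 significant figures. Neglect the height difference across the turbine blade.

Bernoulli (same height): P_lower − P_upper = ½ρ(v_upper² − v_lower²).
ΔP = ½·1.13·(58.6² − 47.4²) = 671 Pa.

ΔP ≈ 671 Pa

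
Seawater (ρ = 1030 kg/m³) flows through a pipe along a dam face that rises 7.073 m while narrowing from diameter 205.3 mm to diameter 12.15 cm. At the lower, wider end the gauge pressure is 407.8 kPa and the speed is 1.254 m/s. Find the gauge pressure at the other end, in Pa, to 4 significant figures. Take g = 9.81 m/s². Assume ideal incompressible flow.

330500 Pa

Mass conservation (A₁v₁ = A₂v₂) gives v₂ = 1.254 × 331.0/115.9 = 3.580 m/s.
Bernoulli: P₁ + ½ρv₁² + ρg h₁ = P₂ + ½ρv₂² + ρg h₂, so P₂ = P₁ + ½ρ(v₁² − v₂²) − ρg(h₂ − h₁).
P₂ = 407800 + ½·1030·(1.254² − 3.580²) − 1030·9.81·(+7.073) = 407800 + (-5792) − (71470) = 330500 Pa.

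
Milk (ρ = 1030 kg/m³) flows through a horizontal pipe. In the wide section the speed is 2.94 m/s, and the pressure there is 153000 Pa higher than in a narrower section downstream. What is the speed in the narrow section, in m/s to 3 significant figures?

Along the level pipe P + ½ρv² is conserved, hence v₂² = v₁² + 2(P₁ − P₂)/ρ.
v₂ = √(2.94² + 2·153000/1030) = √(8.64 + 297) = 17.5 m/s.

v₂ ≈ 17.5 m/s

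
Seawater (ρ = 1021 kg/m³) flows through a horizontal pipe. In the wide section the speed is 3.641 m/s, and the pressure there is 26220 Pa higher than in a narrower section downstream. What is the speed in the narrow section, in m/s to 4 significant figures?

Horizontal Bernoulli: P₁ + ½ρv₁² = P₂ + ½ρv₂², so v₂² = v₁² + 2(P₁ − P₂)/ρ.
v₂ = √(3.641² + 2·26220/1021) = √(13.26 + 51.36) = 8.039 m/s.

v₂ = 8.039 m/s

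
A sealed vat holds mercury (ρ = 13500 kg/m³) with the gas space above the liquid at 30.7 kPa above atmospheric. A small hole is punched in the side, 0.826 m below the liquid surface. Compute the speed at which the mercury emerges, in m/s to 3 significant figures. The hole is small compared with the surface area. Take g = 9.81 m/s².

v = 4.56 m/s

Take point 1 at the surface (v₁ ≈ 0) and point 2 at the hole (at atmospheric pressure). Bernoulli: P₁ + ρg h = P_atm + ½ρv₂².
With P₁ − P_atm = 30700 Pa, v₂ = √(2gh + 2ΔP/ρ) = √(2·9.81·0.826 + 2·30700/13500) = 4.56 m/s.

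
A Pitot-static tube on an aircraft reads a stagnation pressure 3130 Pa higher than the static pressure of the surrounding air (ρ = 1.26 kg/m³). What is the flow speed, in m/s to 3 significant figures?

v = 70.5 m/s

The dynamic pressure equals the rise in static pressure at the stagnation point: ΔP = ½ρv².
v = √(2ΔP/ρ) = √(2·3130/1.26) = 70.5 m/s.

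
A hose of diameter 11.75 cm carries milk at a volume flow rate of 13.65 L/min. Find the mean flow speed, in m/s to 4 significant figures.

v = 0.02098 m/s

Q = 13.65 L/min = 0.0002275 m³/s.
v = Q/A = 0.0002275 / 0.01084 = 0.02098 m/s.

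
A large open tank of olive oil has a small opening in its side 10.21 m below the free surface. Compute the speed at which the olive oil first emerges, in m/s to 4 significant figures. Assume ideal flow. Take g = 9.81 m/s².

v ≈ 14.15 m/s

The surface is effectively still and both ends are open, so ½v² = gh and v = √(2·9.81·10.21) = 14.15 m/s.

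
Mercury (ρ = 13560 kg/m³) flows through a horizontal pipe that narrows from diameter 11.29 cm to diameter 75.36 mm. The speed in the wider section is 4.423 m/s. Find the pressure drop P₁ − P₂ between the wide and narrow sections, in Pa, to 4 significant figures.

ΔP = 535500 Pa

The volume flow rate is constant, so v₂ = (A₁/A₂)v₁ = (100.1/44.60)·4.423 = 9.927 m/s.
Bernoulli (h₁ = h₂): P₁ − P₂ = ½ρ(v₂² − v₁²).
P₁ − P₂ = ½·13560·(9.927² − 4.423²) = ½·13560·78.98 = 535500 Pa.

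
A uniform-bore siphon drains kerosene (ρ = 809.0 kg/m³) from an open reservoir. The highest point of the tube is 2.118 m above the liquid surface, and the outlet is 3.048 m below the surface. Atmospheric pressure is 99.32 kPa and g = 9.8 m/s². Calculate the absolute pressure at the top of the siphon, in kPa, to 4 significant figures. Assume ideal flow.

P_top ≈ 58.36 kPa

The outlet speed comes from Torricelli: v = √(2g·3.048) = 7.729 m/s.
With constant cross-section the crest speed equals v; applying Bernoulli from the surface up to the crest, P_top = P_atm − ½ρv² − ρg·h_top.
P_top = 99320 − ½·809.0·7.729² − 809.0·9.8·2.118 = 58360 Pa.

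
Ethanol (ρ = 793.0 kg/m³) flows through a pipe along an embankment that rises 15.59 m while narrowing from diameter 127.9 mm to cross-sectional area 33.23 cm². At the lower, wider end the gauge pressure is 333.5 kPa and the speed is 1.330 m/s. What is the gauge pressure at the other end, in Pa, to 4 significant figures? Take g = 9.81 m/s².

202400 Pa

By continuity, v₂ = v₁·A₁/A₂ = 1.330·(128.5/33.23) = 5.142 m/s.
Bernoulli: P₁ + ½ρv₁² + ρg h₁ = P₂ + ½ρv₂² + ρg h₂, so P₂ = P₁ + ½ρ(v₁² − v₂²) − ρg(h₂ − h₁).
P₂ = 333500 + ½·793.0·(1.330² − 5.142²) − 793.0·9.81·(+15.59) = 333500 + (-9783) − (121300) = 202400 Pa.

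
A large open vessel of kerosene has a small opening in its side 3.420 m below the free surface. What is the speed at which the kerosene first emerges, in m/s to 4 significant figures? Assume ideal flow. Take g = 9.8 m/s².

Torricelli's result v = √(2gh) gives v = √(2·9.8·3.420) = 8.187 m/s.

8.187 m/s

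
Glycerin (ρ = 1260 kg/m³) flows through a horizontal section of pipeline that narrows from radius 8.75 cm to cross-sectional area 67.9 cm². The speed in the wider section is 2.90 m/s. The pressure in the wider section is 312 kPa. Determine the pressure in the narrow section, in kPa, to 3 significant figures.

P₂ = 251 kPa

Mass conservation (A₁v₁ = A₂v₂) gives v₂ = 2.90 × 241/67.9 = 10.3 m/s.
The pipe is horizontal, so Bernoulli reduces to P₁ + ½ρv₁² = P₂ + ½ρv₂².
P₂ = P₁ − ½ρ(v₂² − v₁²) = 312000 − ½·1260·(10.3² − 2.90²) = 312000 − 61200 = 251000 Pa.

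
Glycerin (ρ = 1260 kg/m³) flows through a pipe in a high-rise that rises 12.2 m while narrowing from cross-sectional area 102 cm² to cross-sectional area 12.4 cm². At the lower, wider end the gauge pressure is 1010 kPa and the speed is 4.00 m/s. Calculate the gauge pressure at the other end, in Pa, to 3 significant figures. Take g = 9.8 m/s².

By continuity, v₂ = v₁·A₁/A₂ = 4.00·(102/12.4) = 32.9 m/s.
Bernoulli: P₁ + ½ρv₁² + ρg h₁ = P₂ + ½ρv₂² + ρg h₂, so P₂ = P₁ + ½ρ(v₁² − v₂²) − ρg(h₂ − h₁).
P₂ = 1010000 + ½·1260·(4.00² − 32.9²) − 1260·9.8·(+12.2) = 1010000 + (-672000) − (151000) = 187000 Pa.

P₂ ≈ 187000 Pa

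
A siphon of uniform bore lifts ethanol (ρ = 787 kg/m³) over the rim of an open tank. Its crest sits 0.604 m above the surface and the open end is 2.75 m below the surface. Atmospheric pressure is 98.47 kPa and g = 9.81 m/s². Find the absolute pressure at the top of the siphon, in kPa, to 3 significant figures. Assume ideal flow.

From the surface to the outlet (both open to atmosphere, surface at rest): v = √(2g·h_out) = √(2·9.81·2.75) = 7.35 m/s.
The bore is uniform, so the speed at the crest is the same v. Bernoulli surface→crest: P_atm = P_top + ½ρv² + ρg·h_top.
P_top = 98470 − ½·787·7.35² − 787·9.81·0.604 = 72600 Pa.

P_top ≈ 72.6 kPa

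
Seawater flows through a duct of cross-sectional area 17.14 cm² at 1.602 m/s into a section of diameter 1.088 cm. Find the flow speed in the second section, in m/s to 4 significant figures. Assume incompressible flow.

v₂ ≈ 29.53 m/s

The volume flow rate is constant, so v₂ = (A₁/A₂)v₁ = (17.14/0.9297)·1.602 = 29.53 m/s.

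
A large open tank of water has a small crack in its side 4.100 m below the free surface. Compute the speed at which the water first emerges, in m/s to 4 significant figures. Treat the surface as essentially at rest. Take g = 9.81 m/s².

Torricelli's result v = √(2gh) gives v = √(2·9.81·4.100) = 8.969 m/s.

v ≈ 8.969 m/s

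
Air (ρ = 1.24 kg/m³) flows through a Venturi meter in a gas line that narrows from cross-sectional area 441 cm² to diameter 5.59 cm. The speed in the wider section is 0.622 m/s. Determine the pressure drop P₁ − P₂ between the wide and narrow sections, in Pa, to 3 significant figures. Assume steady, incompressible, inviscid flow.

ΔP = 77.2 Pa

By continuity, v₂ = v₁·A₁/A₂ = 0.622·(441/24.5) = 11.2 m/s.
Bernoulli (h₁ = h₂): P₁ − P₂ = ½ρ(v₂² − v₁²).
P₁ − P₂ = ½·1.24·(11.2² − 0.622²) = ½·1.24·125 = 77.2 Pa.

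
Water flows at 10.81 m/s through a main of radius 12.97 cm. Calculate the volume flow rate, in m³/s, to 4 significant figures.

Q = A·v = 0.05285 m² × 10.81 m/s = 0.5713 m³/s.

Q = 0.5713 m³/s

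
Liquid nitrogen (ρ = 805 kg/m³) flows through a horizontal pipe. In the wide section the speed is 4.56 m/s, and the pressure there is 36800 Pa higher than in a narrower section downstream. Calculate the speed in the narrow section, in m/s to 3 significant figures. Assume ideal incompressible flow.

Horizontal Bernoulli: P₁ + ½ρv₁² = P₂ + ½ρv₂², so v₂² = v₁² + 2(P₁ − P₂)/ρ.
v₂ = √(4.56² + 2·36800/805) = √(20.8 + 91.4) = 10.6 m/s.

10.6 m/s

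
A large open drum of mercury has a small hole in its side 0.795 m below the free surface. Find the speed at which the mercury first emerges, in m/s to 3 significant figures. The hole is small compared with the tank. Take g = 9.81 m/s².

v ≈ 3.95 m/s

With the surface at rest and both surface and jet at atmospheric pressure, Bernoulli gives ρg h = ½ρv², so v = √(2gh) = √(2·9.81·0.795) = 3.95 m/s.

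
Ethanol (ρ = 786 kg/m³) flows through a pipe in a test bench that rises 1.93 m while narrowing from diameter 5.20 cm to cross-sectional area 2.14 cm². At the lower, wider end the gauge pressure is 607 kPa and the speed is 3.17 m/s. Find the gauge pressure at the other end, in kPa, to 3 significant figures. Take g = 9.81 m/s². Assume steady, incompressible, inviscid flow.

207 kPa

Continuity gives A₁v₁ = A₂v₂, so v₂ = (21.2 cm²)/(2.14 cm²) × 3.17 m/s = 31.5 m/s.
Applying Bernoulli between the two ends and solving for P₂: P₂ = P₁ + ½ρ(v₁² − v₂²) − ρgΔh.
P₂ = 607000 + ½·786·(3.17² − 31.5²) − 786·9.81·(+1.93) = 607000 + (-385000) − (14900) = 207000 Pa.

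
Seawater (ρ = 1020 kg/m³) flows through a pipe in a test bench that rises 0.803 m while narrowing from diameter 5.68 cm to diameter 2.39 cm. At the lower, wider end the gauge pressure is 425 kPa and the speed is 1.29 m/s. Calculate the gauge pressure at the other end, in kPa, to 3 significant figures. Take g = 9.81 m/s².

P₂ ≈ 391 kPa

Mass conservation (A₁v₁ = A₂v₂) gives v₂ = 1.29 × 25.3/4.49 = 7.29 m/s.
Bernoulli: P₁ + ½ρv₁² + ρg h₁ = P₂ + ½ρv₂² + ρg h₂, so P₂ = P₁ + ½ρ(v₁² − v₂²) − ρg(h₂ − h₁).
P₂ = 425000 + ½·1020·(1.29² − 7.29²) − 1020·9.81·(+0.803) = 425000 + (-26200) − (8030) = 391000 Pa.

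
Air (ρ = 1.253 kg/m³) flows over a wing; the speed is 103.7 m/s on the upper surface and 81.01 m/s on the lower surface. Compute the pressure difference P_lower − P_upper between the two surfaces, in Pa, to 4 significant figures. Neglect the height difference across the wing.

With negligible Δh, P + ½ρv² is constant, so P_low − P_up = ½ρ(v_up² − v_low²).
ΔP = ½·1.253·(103.7² − 81.01²) = 2626 Pa.

ΔP = 2626 Pa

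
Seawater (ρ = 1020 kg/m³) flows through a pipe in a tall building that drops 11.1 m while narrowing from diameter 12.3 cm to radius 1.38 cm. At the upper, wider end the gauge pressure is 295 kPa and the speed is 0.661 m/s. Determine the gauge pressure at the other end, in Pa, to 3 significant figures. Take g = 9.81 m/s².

Continuity gives A₁v₁ = A₂v₂, so v₂ = (119 cm²)/(5.98 cm²) × 0.661 m/s = 13.1 m/s.
Energy conservation along the streamline gives P₂ = P₁ − ½ρ(v₂² − v₁²) − ρg(h₂ − h₁).
P₂ = 295000 + ½·1020·(0.661² − 13.1²) − 1020·9.81·(−11.1) = 295000 + (-87700) − (-111000) = 318000 Pa.

318000 Pa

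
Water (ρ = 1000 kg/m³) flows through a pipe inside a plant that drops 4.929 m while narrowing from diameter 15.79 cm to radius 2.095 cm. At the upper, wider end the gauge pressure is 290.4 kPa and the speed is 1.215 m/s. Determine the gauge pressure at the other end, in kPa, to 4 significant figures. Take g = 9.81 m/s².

Continuity gives A₁v₁ = A₂v₂, so v₂ = (195.8 cm²)/(13.79 cm²) × 1.215 m/s = 17.25 m/s.
Bernoulli: P₁ + ½ρv₁² + ρg h₁ = P₂ + ½ρv₂² + ρg h₂, so P₂ = P₁ + ½ρ(v₁² − v₂²) − ρg(h₂ − h₁).
P₂ = 290400 + ½·1000·(1.215² − 17.25²) − 1000·9.81·(−4.929) = 290400 + (-148100) − (-48350) = 190600 Pa.

190.6 kPa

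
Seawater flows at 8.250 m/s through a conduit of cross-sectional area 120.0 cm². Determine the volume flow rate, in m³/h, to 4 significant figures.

Q = A·v = 0.01200 m² × 8.250 m/s = 0.09900 m³/s.
Converting: 0.09900 m³/s × 3600 = 356.4 m³/h.

356.4 m³/h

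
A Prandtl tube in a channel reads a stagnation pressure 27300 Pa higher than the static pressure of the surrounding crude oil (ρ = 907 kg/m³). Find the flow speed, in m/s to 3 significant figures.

v = 7.76 m/s

At the stagnation point the flow is brought to rest, so Bernoulli gives P_stag − P_static = ½ρv².
v = √(2ΔP/ρ) = √(2·27300/907) = 7.76 m/s.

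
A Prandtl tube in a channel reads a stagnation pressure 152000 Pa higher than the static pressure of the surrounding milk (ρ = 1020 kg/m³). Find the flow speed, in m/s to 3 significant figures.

Bernoulli between the free stream and the stagnation point: ½ρv² = P_stag − P_static.
v = √(2ΔP/ρ) = √(2·152000/1020) = 17.3 m/s.

v = 17.3 m/s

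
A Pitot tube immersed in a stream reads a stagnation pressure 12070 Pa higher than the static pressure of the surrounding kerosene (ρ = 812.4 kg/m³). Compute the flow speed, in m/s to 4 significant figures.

At the stagnation point the flow is brought to rest, so Bernoulli gives P_stag − P_static = ½ρv².
v = √(2ΔP/ρ) = √(2·12070/812.4) = 5.451 m/s.

5.451 m/s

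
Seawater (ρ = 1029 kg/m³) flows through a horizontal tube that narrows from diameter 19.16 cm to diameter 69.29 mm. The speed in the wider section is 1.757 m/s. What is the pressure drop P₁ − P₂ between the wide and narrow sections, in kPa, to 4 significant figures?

ΔP = 91.27 kPa

Mass conservation (A₁v₁ = A₂v₂) gives v₂ = 1.757 × 288.3/37.71 = 13.43 m/s.
Bernoulli (h₁ = h₂): P₁ − P₂ = ½ρ(v₂² − v₁²).
P₁ − P₂ = ½·1029·(13.43² − 1.757²) = ½·1029·177.4 = 91270 Pa.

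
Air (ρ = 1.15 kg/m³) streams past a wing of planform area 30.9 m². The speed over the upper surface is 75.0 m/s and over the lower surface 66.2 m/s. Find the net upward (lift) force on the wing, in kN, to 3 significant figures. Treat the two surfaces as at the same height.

F = 22.1 kN

From P + ½ρv² = const at equal height, P_low − P_up = ½ρ(v_up² − v_low²).
ΔP = ½·1.15·(75.0² − 66.2²) = 714 Pa.
Lift = ΔP · A = 714 × 30.9 = 22100 N.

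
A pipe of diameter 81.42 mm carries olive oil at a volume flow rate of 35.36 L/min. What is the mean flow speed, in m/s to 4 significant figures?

Q = 35.36 L/min = 0.0005893 m³/s.
v = Q/A = 0.0005893 / 0.005207 = 0.1132 m/s.

v = 0.1132 m/s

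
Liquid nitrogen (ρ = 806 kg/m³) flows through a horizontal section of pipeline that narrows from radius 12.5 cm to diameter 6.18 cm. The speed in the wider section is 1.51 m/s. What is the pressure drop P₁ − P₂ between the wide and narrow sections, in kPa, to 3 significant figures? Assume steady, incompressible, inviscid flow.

ΔP ≈ 245 kPa

By continuity, v₂ = v₁·A₁/A₂ = 1.51·(491/30.0) = 24.7 m/s.
With no height change, Bernoulli's equation is P₁ + ½ρv₁² = P₂ + ½ρv₂².
P₁ − P₂ = ½·806·(24.7² − 1.51²) = ½·806·608 = 245000 Pa.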